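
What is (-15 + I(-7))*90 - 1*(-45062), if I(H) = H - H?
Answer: 43712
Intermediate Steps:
I(H) = 0
(-15 + I(-7))*90 - 1*(-45062) = (-15 + 0)*90 - 1*(-45062) = -15*90 + 45062 = -1350 + 45062 = 43712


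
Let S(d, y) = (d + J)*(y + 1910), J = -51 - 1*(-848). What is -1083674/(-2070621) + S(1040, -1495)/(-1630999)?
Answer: 8214040777/146833946973 ≈ 0.055941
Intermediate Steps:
J = 797 (J = -51 + 848 = 797)
S(d, y) = (797 + d)*(1910 + y) (S(d, y) = (d + 797)*(y + 1910) = (797 + d)*(1910 + y))
-1083674/(-2070621) + S(1040, -1495)/(-1630999) = -1083674/(-2070621) + (1522270 + 797*(-1495) + 1910*1040 + 1040*(-1495))/(-1630999) = -1083674*(-1/2070621) + (1522270 - 1191515 + 1986400 - 1554800)*(-1/1630999) = 1083674/2070621 + 762355*(-1/1630999) = 1083674/2070621 - 762355/1630999 = 8214040777/146833946973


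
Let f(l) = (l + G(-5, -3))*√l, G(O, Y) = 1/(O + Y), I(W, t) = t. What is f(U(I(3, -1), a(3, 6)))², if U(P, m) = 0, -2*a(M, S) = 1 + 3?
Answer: 0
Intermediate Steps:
a(M, S) = -2 (a(M, S) = -(1 + 3)/2 = -½*4 = -2)
f(l) = √l*(-⅛ + l) (f(l) = (l + 1/(-5 - 3))*√l = (l + 1/(-8))*√l = (l - ⅛)*√l = (-⅛ + l)*√l = √l*(-⅛ + l))
f(U(I(3, -1), a(3, 6)))² = (√0*(-⅛ + 0))² = (0*(-⅛))² = 0² = 0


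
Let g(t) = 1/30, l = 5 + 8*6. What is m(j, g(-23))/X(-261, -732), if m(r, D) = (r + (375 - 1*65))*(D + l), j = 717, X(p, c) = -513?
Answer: -1633957/15390 ≈ -106.17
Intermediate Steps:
l = 53 (l = 5 + 48 = 53)
g(t) = 1/30
m(r, D) = (53 + D)*(310 + r) (m(r, D) = (r + (375 - 1*65))*(D + 53) = (r + (375 - 65))*(53 + D) = (r + 310)*(53 + D) = (310 + r)*(53 + D) = (53 + D)*(310 + r))
m(j, g(-23))/X(-261, -732) = (16430 + 53*717 + 310*(1/30) + (1/30)*717)/(-513) = (16430 + 38001 + 31/3 + 239/10)*(-1/513) = (1633957/30)*(-1/513) = -1633957/15390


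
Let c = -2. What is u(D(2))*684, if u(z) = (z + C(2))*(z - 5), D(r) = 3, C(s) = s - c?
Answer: -9576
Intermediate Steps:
C(s) = 2 + s (C(s) = s - 1*(-2) = s + 2 = 2 + s)
u(z) = (-5 + z)*(4 + z) (u(z) = (z + (2 + 2))*(z - 5) = (z + 4)*(-5 + z) = (4 + z)*(-5 + z) = (-5 + z)*(4 + z))
u(D(2))*684 = (-20 + 3**2 - 1*3)*684 = (-20 + 9 - 3)*684 = -14*684 = -9576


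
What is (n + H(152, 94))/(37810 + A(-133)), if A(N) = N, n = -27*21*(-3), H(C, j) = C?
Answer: 1853/37677 ≈ 0.049181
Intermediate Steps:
n = 1701 (n = -567*(-3) = 1701)
(n + H(152, 94))/(37810 + A(-133)) = (1701 + 152)/(37810 - 133) = 1853/37677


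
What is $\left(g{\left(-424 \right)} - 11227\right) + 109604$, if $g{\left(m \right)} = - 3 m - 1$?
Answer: $99648$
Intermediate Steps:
$g{\left(m \right)} = -1 - 3 m$
$\left(g{\left(-424 \right)} - 11227\right) + 109604 = \left(\left(-1 - -1272\right) - 11227\right) + 109604 = \left(\left(-1 + 1272\right) - 11227\right) + 109604 = \left(1271 - 11227\right) + 109604 = -9956 + 109604 = 99648$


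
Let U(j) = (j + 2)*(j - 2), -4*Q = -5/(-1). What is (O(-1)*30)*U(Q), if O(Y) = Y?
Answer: 585/8 ≈ 73.125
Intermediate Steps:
Q = -5/4 (Q = -(-5)/(4*(-1)) = -(-5)*(-1)/4 = -¼*5 = -5/4 ≈ -1.2500)
U(j) = (-2 + j)*(2 + j) (U(j) = (2 + j)*(-2 + j) = (-2 + j)*(2 + j))
(O(-1)*30)*U(Q) = (-1*30)*(-4 + (-5/4)²) = -30*(-4 + 25/16) = -30*(-39/16) = 585/8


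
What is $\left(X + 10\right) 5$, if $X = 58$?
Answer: $340$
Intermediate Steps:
$\left(X + 10\right) 5 = \left(58 + 10\right) 5 = 68 \cdot 5 = 340$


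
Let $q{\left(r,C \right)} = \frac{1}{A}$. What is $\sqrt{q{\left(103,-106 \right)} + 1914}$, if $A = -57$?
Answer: $\frac{\sqrt{6218529}}{57} \approx 43.749$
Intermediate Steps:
$q{\left(r,C \right)} = - \frac{1}{57}$ ($q{\left(r,C \right)} = \frac{1}{-57} = - \frac{1}{57}$)
$\sqrt{q{\left(103,-106 \right)} + 1914} = \sqrt{- \frac{1}{57} + 1914} = \sqrt{\frac{109097}{57}} = \frac{\sqrt{6218529}}{57}$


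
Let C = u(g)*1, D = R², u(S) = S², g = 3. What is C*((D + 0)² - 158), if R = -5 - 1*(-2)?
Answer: -693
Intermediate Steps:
R = -3 (R = -5 + 2 = -3)
D = 9 (D = (-3)² = 9)
C = 9 (C = 3²*1 = 9*1 = 9)
C*((D + 0)² - 158) = 9*((9 + 0)² - 158) = 9*(9² - 158) = 9*(81 - 158) = 9*(-77) = -693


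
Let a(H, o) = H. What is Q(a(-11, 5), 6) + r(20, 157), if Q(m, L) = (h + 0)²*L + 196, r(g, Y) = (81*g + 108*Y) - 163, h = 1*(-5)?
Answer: 18759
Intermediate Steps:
h = -5
r(g, Y) = -163 + 81*g + 108*Y
Q(m, L) = 196 + 25*L (Q(m, L) = (-5 + 0)²*L + 196 = (-5)²*L + 196 = 25*L + 196 = 196 + 25*L)
Q(a(-11, 5), 6) + r(20, 157) = (196 + 25*6) + (-163 + 81*20 + 108*157) = (196 + 150) + (-163 + 1620 + 16956) = 346 + 18413 = 18759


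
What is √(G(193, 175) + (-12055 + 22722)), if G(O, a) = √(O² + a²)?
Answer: √(10667 + √67874) ≈ 104.53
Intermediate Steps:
√(G(193, 175) + (-12055 + 22722)) = √(√(193² + 175²) + (-12055 + 22722)) = √(√(37249 + 30625) + 10667) = √(√67874 + 10667) = √(10667 + √67874)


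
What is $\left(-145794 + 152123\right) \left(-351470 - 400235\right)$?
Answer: $-4757540945$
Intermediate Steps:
$\left(-145794 + 152123\right) \left(-351470 - 400235\right) = 6329 \left(-751705\right) = -4757540945$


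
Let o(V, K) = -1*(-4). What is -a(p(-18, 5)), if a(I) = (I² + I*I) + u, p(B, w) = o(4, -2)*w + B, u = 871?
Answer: -879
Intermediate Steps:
o(V, K) = 4
p(B, w) = B + 4*w (p(B, w) = 4*w + B = B + 4*w)
a(I) = 871 + 2*I² (a(I) = (I² + I*I) + 871 = (I² + I²) + 871 = 2*I² + 871 = 871 + 2*I²)
-a(p(-18, 5)) = -(871 + 2*(-18 + 4*5)²) = -(871 + 2*(-18 + 20)²) = -(871 + 2*2²) = -(871 + 2*4) = -(871 + 8) = -1*879 = -879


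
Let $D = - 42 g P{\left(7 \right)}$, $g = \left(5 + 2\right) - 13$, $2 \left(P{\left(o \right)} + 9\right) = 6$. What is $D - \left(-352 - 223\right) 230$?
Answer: $130738$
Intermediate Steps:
$P{\left(o \right)} = -6$ ($P{\left(o \right)} = -9 + \frac{1}{2} \cdot 6 = -9 + 3 = -6$)
$g = -6$ ($g = 7 - 13 = -6$)
$D = -1512$ ($D = \left(-42\right) \left(-6\right) \left(-6\right) = 252 \left(-6\right) = -1512$)
$D - \left(-352 - 223\right) 230 = -1512 - \left(-352 - 223\right) 230 = -1512 - \left(-575\right) 230 = -1512 - -132250 = -1512 + 132250 = 130738$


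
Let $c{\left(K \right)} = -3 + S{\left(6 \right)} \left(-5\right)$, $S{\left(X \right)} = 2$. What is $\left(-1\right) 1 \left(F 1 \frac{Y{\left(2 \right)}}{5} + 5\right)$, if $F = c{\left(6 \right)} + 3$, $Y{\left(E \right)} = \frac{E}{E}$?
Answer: $-3$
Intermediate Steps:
$Y{\left(E \right)} = 1$
$c{\left(K \right)} = -13$ ($c{\left(K \right)} = -3 + 2 \left(-5\right) = -3 - 10 = -13$)
$F = -10$ ($F = -13 + 3 = -10$)
$\left(-1\right) 1 \left(F 1 \frac{Y{\left(2 \right)}}{5} + 5\right) = \left(-1\right) 1 \left(\left(-10\right) 1 \cdot 1 \cdot \frac{1}{5} + 5\right) = - (- 10 \cdot 1 \cdot \frac{1}{5} + 5) = - (\left(-10\right) \frac{1}{5} + 5) = - (-2 + 5) = \left(-1\right) 3 = -3$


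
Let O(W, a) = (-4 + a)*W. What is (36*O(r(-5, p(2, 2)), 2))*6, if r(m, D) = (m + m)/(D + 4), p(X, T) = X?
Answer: 720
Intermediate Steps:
r(m, D) = 2*m/(4 + D) (r(m, D) = (2*m)/(4 + D) = 2*m/(4 + D))
O(W, a) = W*(-4 + a)
(36*O(r(-5, p(2, 2)), 2))*6 = (36*((2*(-5)/(4 + 2))*(-4 + 2)))*6 = (36*((2*(-5)/6)*(-2)))*6 = (36*((2*(-5)*(⅙))*(-2)))*6 = (36*(-5/3*(-2)))*6 = (36*(10/3))*6 = 120*6 = 720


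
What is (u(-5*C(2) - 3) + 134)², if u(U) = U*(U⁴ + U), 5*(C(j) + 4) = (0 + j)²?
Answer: 138083587216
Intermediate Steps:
C(j) = -4 + j²/5 (C(j) = -4 + (0 + j)²/5 = -4 + j²/5)
u(U) = U*(U + U⁴)
(u(-5*C(2) - 3) + 134)² = (((-5*(-4 + (⅕)*2²) - 3)² + (-5*(-4 + (⅕)*2²) - 3)⁵) + 134)² = (((-5*(-4 + (⅕)*4) - 3)² + (-5*(-4 + (⅕)*4) - 3)⁵) + 134)² = (((-5*(-4 + ⅘) - 3)² + (-5*(-4 + ⅘) - 3)⁵) + 134)² = (((-5*(-16/5) - 3)² + (-5*(-16/5) - 3)⁵) + 134)² = (((16 - 3)² + (16 - 3)⁵) + 134)² = ((13² + 13⁵) + 134)² = ((169 + 371293) + 134)² = (371462 + 134)² = 371596² = 138083587216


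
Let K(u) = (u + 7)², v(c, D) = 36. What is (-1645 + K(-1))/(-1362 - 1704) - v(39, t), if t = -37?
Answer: -108767/3066 ≈ -35.475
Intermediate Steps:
K(u) = (7 + u)²
(-1645 + K(-1))/(-1362 - 1704) - v(39, t) = (-1645 + (7 - 1)²)/(-1362 - 1704) - 1*36 = (-1645 + 6²)/(-3066) - 36 = (-1645 + 36)*(-1/3066) - 36 = -1609*(-1/3066) - 36 = 1609/3066 - 36 = -108767/3066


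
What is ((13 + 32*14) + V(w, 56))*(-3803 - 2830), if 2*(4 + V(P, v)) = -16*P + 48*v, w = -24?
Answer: -13219569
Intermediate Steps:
V(P, v) = -4 - 8*P + 24*v (V(P, v) = -4 + (-16*P + 48*v)/2 = -4 + (-8*P + 24*v) = -4 - 8*P + 24*v)
((13 + 32*14) + V(w, 56))*(-3803 - 2830) = ((13 + 32*14) + (-4 - 8*(-24) + 24*56))*(-3803 - 2830) = ((13 + 448) + (-4 + 192 + 1344))*(-6633) = (461 + 1532)*(-6633) = 1993*(-6633) = -13219569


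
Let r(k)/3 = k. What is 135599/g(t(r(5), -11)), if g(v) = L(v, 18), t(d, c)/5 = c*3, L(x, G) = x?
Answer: -135599/165 ≈ -821.81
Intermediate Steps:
r(k) = 3*k
t(d, c) = 15*c (t(d, c) = 5*(c*3) = 5*(3*c) = 15*c)
g(v) = v
135599/g(t(r(5), -11)) = 135599/((15*(-11))) = 135599/(-165) = 135599*(-1/165) = -135599/165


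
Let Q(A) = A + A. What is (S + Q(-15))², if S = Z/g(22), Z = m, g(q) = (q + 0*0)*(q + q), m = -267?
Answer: 858900249/937024 ≈ 916.63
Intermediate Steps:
Q(A) = 2*A
g(q) = 2*q² (g(q) = (q + 0)*(2*q) = q*(2*q) = 2*q²)
Z = -267
S = -267/968 (S = -267/(2*22²) = -267/(2*484) = -267/968 ≈ -0.27583)
(S + Q(-15))² = (-267/968 + 2*(-15))² = (-267/968 - 30)² = (-29307/968)² = 858900249/937024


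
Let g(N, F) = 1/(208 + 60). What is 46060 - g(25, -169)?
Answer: 12344079/268 ≈ 46060.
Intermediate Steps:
g(N, F) = 1/268
46060 - g(25, -169) = 46060 - 1*1/268 = 46060 - 1/268 = 12344079/268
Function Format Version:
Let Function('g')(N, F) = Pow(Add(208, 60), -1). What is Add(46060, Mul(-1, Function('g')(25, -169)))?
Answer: Rational(12344079, 268) ≈ 46060.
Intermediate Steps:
Function('g')(N, F) = Rational(1, 268) (Function('g')(N, F) = Pow(268, -1) = Rational(1, 268))
Add(46060, Mul(-1, Function('g')(25, -169))) = Add(46060, Mul(-1, Rational(1, 268))) = Add(46060, Rational(-1, 268)) = Rational(12344079, 268)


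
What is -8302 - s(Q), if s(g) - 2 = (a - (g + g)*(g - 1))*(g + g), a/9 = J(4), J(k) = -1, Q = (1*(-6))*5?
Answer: -120444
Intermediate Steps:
Q = -30 (Q = -6*5 = -30)
a = -9 (a = 9*(-1) = -9)
s(g) = 2 + 2*g*(-9 - 2*g*(-1 + g)) (s(g) = 2 + (-9 - (g + g)*(g - 1))*(g + g) = 2 + (-9 - 2*g*(-1 + g))*(2*g) = 2 + 2*g*(-9 - 2*g*(-1 + g)))
-8302 - s(Q) = -8302 - (2 - 18*(-30) - 4*(-30)³ + 4*(-30)²) = -8302 - (2 + 540 - 4*(-27000) + 4*900) = -8302 - (2 + 540 + 108000 + 3600) = -8302 - 1*112142 = -8302 - 112142 = -120444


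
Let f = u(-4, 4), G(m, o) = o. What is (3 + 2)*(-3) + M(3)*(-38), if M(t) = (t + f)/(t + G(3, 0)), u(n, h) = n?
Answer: -7/3 ≈ -2.3333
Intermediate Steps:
f = -4
M(t) = (-4 + t)/t (M(t) = (t - 4)/(t + 0) = (-4 + t)/t)
(3 + 2)*(-3) + M(3)*(-38) = (3 + 2)*(-3) + ((-4 + 3)/3)*(-38) = 5*(-3) + ((⅓)*(-1))*(-38) = -15 - ⅓*(-38) = -15 + 38/3 = -7/3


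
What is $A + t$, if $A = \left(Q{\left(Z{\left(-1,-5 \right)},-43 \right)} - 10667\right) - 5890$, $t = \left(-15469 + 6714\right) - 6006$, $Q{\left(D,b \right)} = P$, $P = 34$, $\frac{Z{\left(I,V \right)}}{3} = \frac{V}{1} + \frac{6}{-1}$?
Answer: $-31284$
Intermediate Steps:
$Z{\left(I,V \right)} = -18 + 3 V$ ($Z{\left(I,V \right)} = 3 \left(\frac{V}{1} + \frac{6}{-1}\right) = 3 \left(V 1 + 6 \left(-1\right)\right) = 3 \left(V - 6\right) = 3 \left(-6 + V\right) = -18 + 3 V$)
$Q{\left(D,b \right)} = 34$
$t = -14761$ ($t = -8755 - 6006 = -14761$)
$A = -16523$ ($A = \left(34 - 10667\right) - 5890 = -10633 - 5890 = -16523$)
$A + t = -16523 - 14761 = -31284$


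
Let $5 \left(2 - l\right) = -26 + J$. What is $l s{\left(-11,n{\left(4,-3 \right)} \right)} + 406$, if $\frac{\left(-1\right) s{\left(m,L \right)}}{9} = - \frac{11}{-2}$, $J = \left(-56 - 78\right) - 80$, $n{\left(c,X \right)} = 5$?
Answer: $-2069$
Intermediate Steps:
$J = -214$ ($J = -134 - 80 = -214$)
$s{\left(m,L \right)} = - \frac{99}{2}$ ($s{\left(m,L \right)} = - 9 \left(- \frac{11}{-2}\right) = - 9 \left(\left(-11\right) \left(- \frac{1}{2}\right)\right) = \left(-9\right) \frac{11}{2} = - \frac{99}{2}$)
$l = 50$ ($l = 2 - \frac{-26 - 214}{5} = 2 - -48 = 2 + 48 = 50$)
$l s{\left(-11,n{\left(4,-3 \right)} \right)} + 406 = 50 \left(- \frac{99}{2}\right) + 406 = -2475 + 406 = -2069$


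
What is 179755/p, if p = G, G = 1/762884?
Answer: 137132213420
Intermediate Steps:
G = 1/762884 ≈ 1.3108e-6
p = 1/762884 ≈ 1.3108e-6
179755/p = 179755/(1/762884) = 179755*762884 = 137132213420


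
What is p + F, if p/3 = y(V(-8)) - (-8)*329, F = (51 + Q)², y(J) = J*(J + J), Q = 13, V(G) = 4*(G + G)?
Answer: 36568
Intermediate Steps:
V(G) = 8*G (V(G) = 4*(2*G) = 8*G)
y(J) = 2*J² (y(J) = J*(2*J) = 2*J²)
F = 4096 (F = (51 + 13)² = 64² = 4096)
p = 32472 (p = 3*(2*(8*(-8))² - (-8)*329) = 3*(2*(-64)² - 1*(-2632)) = 3*(2*4096 + 2632) = 3*(8192 + 2632) = 3*10824 = 32472)
p + F = 32472 + 4096 = 36568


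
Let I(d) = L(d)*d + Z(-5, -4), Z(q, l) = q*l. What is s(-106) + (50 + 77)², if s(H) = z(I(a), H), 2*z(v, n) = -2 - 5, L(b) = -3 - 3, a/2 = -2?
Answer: 32251/2 ≈ 16126.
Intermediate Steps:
a = -4 (a = 2*(-2) = -4)
L(b) = -6
Z(q, l) = l*q
I(d) = 20 - 6*d (I(d) = -6*d - 4*(-5) = -6*d + 20 = 20 - 6*d)
z(v, n) = -7/2 (z(v, n) = (-2 - 5)/2 = (½)*(-7) = -7/2)
s(H) = -7/2
s(-106) + (50 + 77)² = -7/2 + (50 + 77)² = -7/2 + 127² = -7/2 + 16129 = 32251/2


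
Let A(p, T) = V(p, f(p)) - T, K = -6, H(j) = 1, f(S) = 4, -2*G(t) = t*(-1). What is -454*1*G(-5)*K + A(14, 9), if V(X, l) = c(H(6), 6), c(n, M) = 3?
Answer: -6816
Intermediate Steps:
G(t) = t/2 (G(t) = -t*(-1)/2 = -(-1)*t/2 = t/2)
V(X, l) = 3
A(p, T) = 3 - T
-454*1*G(-5)*K + A(14, 9) = -454*1*((½)*(-5))*(-6) + (3 - 1*9) = -454*1*(-5/2)*(-6) + (3 - 9) = -(-1135)*(-6) - 6 = -454*15 - 6 = -6810 - 6 = -6816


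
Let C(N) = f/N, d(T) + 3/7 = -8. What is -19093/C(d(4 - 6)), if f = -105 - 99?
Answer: -1126487/1428 ≈ -788.86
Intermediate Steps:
f = -204
d(T) = -59/7 (d(T) = -3/7 - 8 = -59/7)
C(N) = -204/N
-19093/C(d(4 - 6)) = -19093/((-204/(-59/7))) = -19093/((-204*(-7/59))) = -19093/1428/59 = -19093*59/1428 = -1126487/1428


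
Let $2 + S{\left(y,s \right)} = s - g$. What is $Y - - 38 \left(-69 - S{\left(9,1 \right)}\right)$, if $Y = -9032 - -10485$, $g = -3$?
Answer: $-1245$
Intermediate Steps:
$S{\left(y,s \right)} = 1 + s$ ($S{\left(y,s \right)} = -2 + \left(s - -3\right) = -2 + \left(s + 3\right) = -2 + \left(3 + s\right) = 1 + s$)
$Y = 1453$ ($Y = -9032 + 10485 = 1453$)
$Y - - 38 \left(-69 - S{\left(9,1 \right)}\right) = 1453 - - 38 \left(-69 - \left(1 + 1\right)\right) = 1453 - - 38 \left(-69 - 2\right) = 1453 - \left(-38\right) \left(-71\right) = 1453 - 2698 = -1245$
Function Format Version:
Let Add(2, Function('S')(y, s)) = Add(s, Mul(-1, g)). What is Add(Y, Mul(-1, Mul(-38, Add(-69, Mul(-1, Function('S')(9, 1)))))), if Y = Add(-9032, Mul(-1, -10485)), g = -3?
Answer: -1245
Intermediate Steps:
Function('S')(y, s) = Add(1, s) (Function('S')(y, s) = Add(-2, Add(s, Mul(-1, -3))) = Add(-2, Add(s, 3)) = Add(-2, Add(3, s)) = Add(1, s))
Y = 1453 (Y = Add(-9032, 10485) = 1453)
Add(Y, Mul(-1, Mul(-38, Add(-69, Mul(-1, Function('S')(9, 1)))))) = Add(1453, Mul(-1, Mul(-38, Add(-69, Mul(-1, Add(1, 1)))))) = Add(1453, Mul(-1, Mul(-38, Add(-69, Mul(-1, 2))))) = Add(1453, Mul(-1, Mul(-38, Add(-69, -2)))) = Add(1453, Mul(-1, Mul(-38, -71))) = Add(1453, Mul(-1, 2698)) = Add(1453, -2698) = -1245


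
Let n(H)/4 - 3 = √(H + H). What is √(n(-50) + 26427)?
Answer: √(26439 + 40*I) ≈ 162.6 + 0.123*I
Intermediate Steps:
n(H) = 12 + 4*√2*√H (n(H) = 12 + 4*√(H + H) = 12 + 4*√(2*H) = 12 + 4*(√2*√H) = 12 + 4*√2*√H)
√(n(-50) + 26427) = √((12 + 4*√2*√(-50)) + 26427) = √((12 + 4*√2*(5*I*√2)) + 26427) = √((12 + 40*I) + 26427) = √(26439 + 40*I)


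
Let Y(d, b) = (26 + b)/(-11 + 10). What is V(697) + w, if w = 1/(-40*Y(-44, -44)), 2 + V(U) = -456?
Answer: -329761/720 ≈ -458.00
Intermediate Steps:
Y(d, b) = -26 - b (Y(d, b) = (26 + b)/(-1) = (26 + b)*(-1) = -26 - b)
V(U) = -458 (V(U) = -2 - 456 = -458)
w = -1/720 (w = 1/(-40*(-26 - 1*(-44))) = 1/(-40*(-26 + 44)) = 1/(-40*18) = 1/(-720) = -1/720 ≈ -0.0013889)
V(697) + w = -458 - 1/720 = -329761/720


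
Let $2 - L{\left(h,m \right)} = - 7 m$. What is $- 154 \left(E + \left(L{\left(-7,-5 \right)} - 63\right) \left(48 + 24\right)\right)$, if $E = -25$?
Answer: $1068298$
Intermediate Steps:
$L{\left(h,m \right)} = 2 + 7 m$ ($L{\left(h,m \right)} = 2 - - 7 m = 2 + 7 m$)
$- 154 \left(E + \left(L{\left(-7,-5 \right)} - 63\right) \left(48 + 24\right)\right) = - 154 \left(-25 + \left(\left(2 + 7 \left(-5\right)\right) - 63\right) \left(48 + 24\right)\right) = - 154 \left(-25 + \left(\left(2 - 35\right) - 63\right) 72\right) = - 154 \left(-25 + \left(-33 - 63\right) 72\right) = - 154 \left(-25 - 6912\right) = \left(-154\right) \left(-6937\right) = 1068298$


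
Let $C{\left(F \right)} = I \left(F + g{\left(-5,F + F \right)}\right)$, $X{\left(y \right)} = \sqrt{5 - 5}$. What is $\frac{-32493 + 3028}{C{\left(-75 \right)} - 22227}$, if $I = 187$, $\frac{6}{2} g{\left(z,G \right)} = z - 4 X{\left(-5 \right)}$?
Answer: $\frac{88395}{109691} \approx 0.80585$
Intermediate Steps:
$X{\left(y \right)} = 0$ ($X{\left(y \right)} = \sqrt{0} = 0$)
$g{\left(z,G \right)} = \frac{z}{3}$ ($g{\left(z,G \right)} = \frac{z - 0}{3} = \frac{z + 0}{3} = \frac{z}{3}$)
$C{\left(F \right)} = - \frac{935}{3} + 187 F$ ($C{\left(F \right)} = 187 \left(F + \frac{1}{3} \left(-5\right)\right) = 187 \left(F - \frac{5}{3}\right) = 187 \left(- \frac{5}{3} + F\right) = - \frac{935}{3} + 187 F$)
$\frac{-32493 + 3028}{C{\left(-75 \right)} - 22227} = \frac{-32493 + 3028}{\left(- \frac{935}{3} + 187 \left(-75\right)\right) - 22227} = - \frac{29465}{\left(- \frac{935}{3} - 14025\right) - 22227} = - \frac{29465}{- \frac{43010}{3} - 22227} = - \frac{29465}{- \frac{109691}{3}} = \left(-29465\right) \left(- \frac{3}{109691}\right) = \frac{88395}{109691}$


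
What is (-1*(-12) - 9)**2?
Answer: 9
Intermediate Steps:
(-1*(-12) - 9)**2 = (12 - 9)**2 = 3**2 = 9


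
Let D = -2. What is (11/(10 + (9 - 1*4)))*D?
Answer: -22/15 ≈ -1.4667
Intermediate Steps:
(11/(10 + (9 - 1*4)))*D = (11/(10 + (9 - 1*4)))*(-2) = (11/(10 + (9 - 4)))*(-2) = (11/(10 + 5))*(-2) = (11/15)*(-2) = -22/15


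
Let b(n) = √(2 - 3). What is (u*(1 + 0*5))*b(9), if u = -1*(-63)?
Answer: 63*I ≈ 63.0*I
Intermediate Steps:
b(n) = I (b(n) = √(-1) = I)
u = 63
(u*(1 + 0*5))*b(9) = (63*(1 + 0*5))*I = (63*(1 + 0))*I = (63*1)*I = 63*I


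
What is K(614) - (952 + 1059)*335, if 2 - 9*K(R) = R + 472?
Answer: -6064249/9 ≈ -6.7381e+5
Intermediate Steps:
K(R) = -470/9 - R/9 (K(R) = 2/9 - (R + 472)/9 = 2/9 - (472 + R)/9 = 2/9 + (-472/9 - R/9) = -470/9 - R/9)
K(614) - (952 + 1059)*335 = (-470/9 - 1/9*614) - (952 + 1059)*335 = (-470/9 - 614/9) - 2011*335 = -1084/9 - 1*673685 = -1084/9 - 673685 = -6064249/9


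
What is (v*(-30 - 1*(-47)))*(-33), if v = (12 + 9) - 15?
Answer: -3366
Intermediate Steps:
v = 6 (v = 21 - 15 = 6)
(v*(-30 - 1*(-47)))*(-33) = (6*(-30 - 1*(-47)))*(-33) = (6*(-30 + 47))*(-33) = (6*17)*(-33) = 102*(-33) = -3366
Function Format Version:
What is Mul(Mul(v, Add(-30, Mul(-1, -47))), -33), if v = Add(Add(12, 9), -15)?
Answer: -3366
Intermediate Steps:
v = 6 (v = Add(21, -15) = 6)
Mul(Mul(v, Add(-30, Mul(-1, -47))), -33) = Mul(Mul(6, Add(-30, Mul(-1, -47))), -33) = Mul(Mul(6, Add(-30, 47)), -33) = Mul(Mul(6, 17), -33) = Mul(102, -33) = -3366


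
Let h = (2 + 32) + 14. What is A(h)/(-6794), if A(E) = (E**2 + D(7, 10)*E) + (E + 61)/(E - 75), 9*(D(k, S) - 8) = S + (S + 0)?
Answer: -75347/183438 ≈ -0.41075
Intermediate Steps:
h = 48 (h = 34 + 14 = 48)
D(k, S) = 8 + 2*S/9 (D(k, S) = 8 + (S + (S + 0))/9 = 8 + (S + S)/9 = 8 + (2*S)/9 = 8 + 2*S/9)
A(E) = E**2 + 92*E/9 + (61 + E)/(-75 + E) (A(E) = (E**2 + (8 + (2/9)*10)*E) + (E + 61)/(E - 75) = (E**2 + (8 + 20/9)*E) + (61 + E)/(-75 + E) = (E**2 + 92*E/9) + (61 + E)/(-75 + E) = E**2 + 92*E/9 + (61 + E)/(-75 + E))
A(h)/(-6794) = ((549 - 6891*48 - 583*48**2 + 9*48**3)/(9*(-75 + 48)))/(-6794) = ((1/9)*(549 - 330768 - 583*2304 + 9*110592)/(-27))*(-1/6794) = ((1/9)*(-1/27)*(549 - 330768 - 1343232 + 995328))*(-1/6794) = ((1/9)*(-1/27)*(-678123))*(-1/6794) = (75347/27)*(-1/6794) = -75347/183438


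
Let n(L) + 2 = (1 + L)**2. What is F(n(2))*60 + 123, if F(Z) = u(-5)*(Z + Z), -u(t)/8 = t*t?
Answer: -167877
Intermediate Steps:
n(L) = -2 + (1 + L)**2
u(t) = -8*t**2 (u(t) = -8*t*t = -8*t**2)
F(Z) = -400*Z (F(Z) = (-8*(-5)**2)*(Z + Z) = (-8*25)*(2*Z) = -400*Z)
F(n(2))*60 + 123 = -400*(-2 + (1 + 2)**2)*60 + 123 = -400*(-2 + 3**2)*60 + 123 = -400*(-2 + 9)*60 + 123 = -400*7*60 + 123 = -2800*60 + 123 = -168000 + 123 = -167877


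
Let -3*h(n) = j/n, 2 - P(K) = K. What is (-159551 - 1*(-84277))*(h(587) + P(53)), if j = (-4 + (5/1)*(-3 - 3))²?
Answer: 6847449958/1761 ≈ 3.8884e+6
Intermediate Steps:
P(K) = 2 - K
j = 1156 (j = (-4 + (5*1)*(-6))² = (-4 + 5*(-6))² = (-4 - 30)² = (-34)² = 1156)
h(n) = -1156/(3*n)
(-159551 - 1*(-84277))*(h(587) + P(53)) = (-159551 - 1*(-84277))*(-1156/3/587 + (2 - 1*53)) = (-159551 + 84277)*(-1156/3*1/587 + (2 - 53)) = -75274*(-1156/1761 - 51) = -75274*(-90967/1761) = 6847449958/1761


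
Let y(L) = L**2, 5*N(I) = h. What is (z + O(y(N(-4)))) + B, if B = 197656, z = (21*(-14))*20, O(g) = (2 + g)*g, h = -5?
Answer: 191779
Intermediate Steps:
N(I) = -1 (N(I) = (1/5)*(-5) = -1)
O(g) = g*(2 + g)
z = -5880 (z = -294*20 = -5880)
(z + O(y(N(-4)))) + B = (-5880 + (-1)**2*(2 + (-1)**2)) + 197656 = (-5880 + 1*(2 + 1)) + 197656 = (-5880 + 1*3) + 197656 = (-5880 + 3) + 197656 = -5877 + 197656 = 191779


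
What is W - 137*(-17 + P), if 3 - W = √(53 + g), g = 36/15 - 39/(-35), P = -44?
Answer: 8360 - √69230/35 ≈ 8352.5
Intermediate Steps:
g = 123/35 (g = 36*(1/15) - 39*(-1/35) = 12/5 + 39/35 = 123/35 ≈ 3.5143)
W = 3 - √69230/35 (W = 3 - √(53 + 123/35) = 3 - √(1978/35) = 3 - √69230/35 ≈ -4.5176)
W - 137*(-17 + P) = (3 - √69230/35) - 137*(-17 - 44) = (3 - √69230/35) - 137*(-61) = (3 - √69230/35) + 8357 = 8360 - √69230/35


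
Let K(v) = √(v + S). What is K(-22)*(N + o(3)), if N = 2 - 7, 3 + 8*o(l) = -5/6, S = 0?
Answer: -263*I*√22/48 ≈ -25.7*I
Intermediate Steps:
o(l) = -23/48 (o(l) = -3/8 + (-5/6)/8 = -3/8 + (-5*⅙)/8 = -3/8 + (⅛)*(-⅚) = -3/8 - 5/48 = -23/48)
K(v) = √v (K(v) = √(v + 0) = √v)
N = -5
K(-22)*(N + o(3)) = √(-22)*(-5 - 23/48) = (I*√22)*(-263/48) = -263*I*√22/48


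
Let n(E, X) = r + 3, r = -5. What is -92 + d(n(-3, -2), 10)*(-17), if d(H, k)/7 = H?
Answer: 146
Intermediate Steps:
n(E, X) = -2 (n(E, X) = -5 + 3 = -2)
d(H, k) = 7*H
-92 + d(n(-3, -2), 10)*(-17) = -92 + (7*(-2))*(-17) = -92 - 14*(-17) = -92 + 238 = 146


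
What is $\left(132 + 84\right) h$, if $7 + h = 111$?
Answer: $22464$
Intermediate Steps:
$h = 104$ ($h = -7 + 111 = 104$)
$\left(132 + 84\right) h = \left(132 + 84\right) 104 = 216 \cdot 104 = 22464$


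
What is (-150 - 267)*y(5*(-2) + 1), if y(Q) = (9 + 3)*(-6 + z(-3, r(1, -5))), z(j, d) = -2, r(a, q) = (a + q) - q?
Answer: 40032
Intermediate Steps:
r(a, q) = a
y(Q) = -96 (y(Q) = (9 + 3)*(-6 - 2) = 12*(-8) = -96)
(-150 - 267)*y(5*(-2) + 1) = (-150 - 267)*(-96) = -417*(-96) = 40032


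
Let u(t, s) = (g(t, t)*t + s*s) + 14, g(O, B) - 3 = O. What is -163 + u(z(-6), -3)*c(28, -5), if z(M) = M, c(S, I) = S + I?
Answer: 780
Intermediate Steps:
c(S, I) = I + S
g(O, B) = 3 + O
u(t, s) = 14 + s**2 + t*(3 + t) (u(t, s) = ((3 + t)*t + s*s) + 14 = (t*(3 + t) + s**2) + 14 = (s**2 + t*(3 + t)) + 14 = 14 + s**2 + t*(3 + t))
-163 + u(z(-6), -3)*c(28, -5) = -163 + (14 + (-3)**2 - 6*(3 - 6))*(-5 + 28) = -163 + (14 + 9 - 6*(-3))*23 = -163 + (14 + 9 + 18)*23 = -163 + 41*23 = -163 + 943 = 780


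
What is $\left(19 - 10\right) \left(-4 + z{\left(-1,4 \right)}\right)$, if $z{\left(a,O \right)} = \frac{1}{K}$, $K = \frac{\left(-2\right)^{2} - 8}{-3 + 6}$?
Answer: $- \frac{171}{4} \approx -42.75$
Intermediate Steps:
$K = - \frac{4}{3}$ ($K = \frac{4 - 8}{3} = \left(-4\right) \frac{1}{3} = - \frac{4}{3} \approx -1.3333$)
$z{\left(a,O \right)} = - \frac{3}{4}$ ($z{\left(a,O \right)} = \frac{1}{- \frac{4}{3}} = - \frac{3}{4}$)
$\left(19 - 10\right) \left(-4 + z{\left(-1,4 \right)}\right) = \left(19 - 10\right) \left(-4 - \frac{3}{4}\right) = \left(19 - 10\right) \left(- \frac{19}{4}\right) = 9 \left(- \frac{19}{4}\right) = - \frac{171}{4}$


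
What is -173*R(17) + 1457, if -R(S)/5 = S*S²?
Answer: 4251202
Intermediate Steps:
R(S) = -5*S³ (R(S) = -5*S*S² = -5*S³)
-173*R(17) + 1457 = -(-865)*17³ + 1457 = -(-865)*4913 + 1457 = -173*(-24565) + 1457 = 4249745 + 1457 = 4251202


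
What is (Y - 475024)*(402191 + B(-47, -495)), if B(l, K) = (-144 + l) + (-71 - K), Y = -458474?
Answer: -375661999152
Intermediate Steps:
B(l, K) = -215 + l - K
(Y - 475024)*(402191 + B(-47, -495)) = (-458474 - 475024)*(402191 + (-215 - 47 - 1*(-495))) = -933498*(402191 + (-215 - 47 + 495)) = -933498*(402191 + 233) = -933498*402424 = -375661999152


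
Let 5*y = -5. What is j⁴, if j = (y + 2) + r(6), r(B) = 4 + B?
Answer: 14641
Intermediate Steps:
y = -1 (y = (⅕)*(-5) = -1)
j = 11 (j = (-1 + 2) + (4 + 6) = 1 + 10 = 11)
j⁴ = 11⁴ = 14641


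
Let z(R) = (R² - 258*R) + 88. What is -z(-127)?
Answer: -48983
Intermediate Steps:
z(R) = 88 + R² - 258*R
-z(-127) = -(88 + (-127)² - 258*(-127)) = -(88 + 16129 + 32766) = -1*48983 = -48983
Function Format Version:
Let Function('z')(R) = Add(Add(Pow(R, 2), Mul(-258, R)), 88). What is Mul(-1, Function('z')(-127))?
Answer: -48983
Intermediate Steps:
Function('z')(R) = Add(88, Pow(R, 2), Mul(-258, R))
Mul(-1, Function('z')(-127)) = Mul(-1, Add(88, Pow(-127, 2), Mul(-258, -127))) = Mul(-1, Add(88, 16129, 32766)) = Mul(-1, 48983) = -48983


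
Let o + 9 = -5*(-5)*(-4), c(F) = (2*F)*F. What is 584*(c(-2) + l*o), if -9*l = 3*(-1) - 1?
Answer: -212576/9 ≈ -23620.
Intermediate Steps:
c(F) = 2*F²
l = 4/9 (l = -(3*(-1) - 1)/9 = -(-3 - 1)/9 = -⅑*(-4) = 4/9 ≈ 0.44444)
o = -109 (o = -9 - 5*(-5)*(-4) = -9 + 25*(-4) = -9 - 100 = -109)
584*(c(-2) + l*o) = 584*(2*(-2)² + (4/9)*(-109)) = 584*(2*4 - 436/9) = 584*(8 - 436/9) = 584*(-364/9) = -212576/9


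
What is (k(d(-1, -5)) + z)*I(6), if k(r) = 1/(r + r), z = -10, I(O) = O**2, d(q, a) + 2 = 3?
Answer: -342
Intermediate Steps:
d(q, a) = 1 (d(q, a) = -2 + 3 = 1)
k(r) = 1/(2*r)
(k(d(-1, -5)) + z)*I(6) = ((1/2)/1 - 10)*6**2 = ((1/2)*1 - 10)*36 = (1/2 - 10)*36 = -19/2*36 = -342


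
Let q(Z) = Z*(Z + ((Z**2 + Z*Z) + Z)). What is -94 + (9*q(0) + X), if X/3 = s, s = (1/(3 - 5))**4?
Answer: -1501/16 ≈ -93.813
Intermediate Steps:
q(Z) = Z*(2*Z + 2*Z**2) (q(Z) = Z*(Z + ((Z**2 + Z**2) + Z)) = Z*(Z + (2*Z**2 + Z)) = Z*(Z + (Z + 2*Z**2)) = Z*(2*Z + 2*Z**2))
s = 1/16 (s = (1/(-2))**4 = (-1/2)**4 = 1/16 ≈ 0.062500)
X = 3/16 (X = 3*(1/16) = 3/16 ≈ 0.18750)
-94 + (9*q(0) + X) = -94 + (9*(2*0**2*(1 + 0)) + 3/16) = -94 + (9*(2*0*1) + 3/16) = -94 + (9*0 + 3/16) = -94 + (0 + 3/16) = -94 + 3/16 = -1501/16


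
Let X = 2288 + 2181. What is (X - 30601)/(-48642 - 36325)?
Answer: 26132/84967 ≈ 0.30755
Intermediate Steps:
X = 4469
(X - 30601)/(-48642 - 36325) = (4469 - 30601)/(-48642 - 36325) = -26132/(-84967) = -26132*(-1/84967) = 26132/84967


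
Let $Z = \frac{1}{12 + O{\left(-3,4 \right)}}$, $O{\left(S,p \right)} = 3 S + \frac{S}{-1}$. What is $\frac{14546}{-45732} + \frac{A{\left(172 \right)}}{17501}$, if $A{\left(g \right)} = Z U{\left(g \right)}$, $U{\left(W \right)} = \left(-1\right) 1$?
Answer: $- \frac{573372}{1802603} \approx -0.31808$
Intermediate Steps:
$U{\left(W \right)} = -1$
$O{\left(S,p \right)} = 2 S$ ($O{\left(S,p \right)} = 3 S + S \left(-1\right) = 3 S - S = 2 S$)
$Z = \frac{1}{6}$ ($Z = \frac{1}{12 + 2 \left(-3\right)} = \frac{1}{12 - 6} = \frac{1}{6} \approx 0.16667$)
$A{\left(g \right)} = - \frac{1}{6}$ ($A{\left(g \right)} = \frac{1}{6} \left(-1\right) = - \frac{1}{6}$)
$\frac{14546}{-45732} + \frac{A{\left(172 \right)}}{17501} = \frac{14546}{-45732} - \frac{1}{6 \cdot 17501} = 14546 \left(- \frac{1}{45732}\right) - \frac{1}{105006} = - \frac{7273}{22866} - \frac{1}{105006} = - \frac{573372}{1802603}$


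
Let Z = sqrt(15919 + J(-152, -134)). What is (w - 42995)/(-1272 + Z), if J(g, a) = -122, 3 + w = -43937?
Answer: 110581320/1602187 + 86935*sqrt(15797)/1602187 ≈ 75.839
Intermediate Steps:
w = -43940 (w = -3 - 43937 = -43940)
Z = sqrt(15797) (Z = sqrt(15919 - 122) = sqrt(15797) ≈ 125.69)
(w - 42995)/(-1272 + Z) = (-43940 - 42995)/(-1272 + sqrt(15797)) = -86935/(-1272 + sqrt(15797))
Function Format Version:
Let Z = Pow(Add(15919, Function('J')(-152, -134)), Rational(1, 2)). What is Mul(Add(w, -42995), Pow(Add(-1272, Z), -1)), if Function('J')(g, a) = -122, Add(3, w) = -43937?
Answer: Add(Rational(110581320, 1602187), Mul(Rational(86935, 1602187), Pow(15797, Rational(1, 2)))) ≈ 75.839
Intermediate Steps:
w = -43940 (w = Add(-3, -43937) = -43940)
Z = Pow(15797, Rational(1, 2)) (Z = Pow(Add(15919, -122), Rational(1, 2)) = Pow(15797, Rational(1, 2)) ≈ 125.69)
Mul(Add(w, -42995), Pow(Add(-1272, Z), -1)) = Mul(Add(-43940, -42995), Pow(Add(-1272, Pow(15797, Rational(1, 2))), -1)) = Mul(-86935, Pow(Add(-1272, Pow(15797, Rational(1, 2))), -1))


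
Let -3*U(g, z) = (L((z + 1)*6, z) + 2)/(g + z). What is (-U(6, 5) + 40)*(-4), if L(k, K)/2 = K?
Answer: -1776/11 ≈ -161.45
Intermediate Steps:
L(k, K) = 2*K
U(g, z) = -(2 + 2*z)/(3*(g + z)) (U(g, z) = -(2*z + 2)/(3*(g + z)) = -(2 + 2*z)/(3*(g + z)))
(-U(6, 5) + 40)*(-4) = (-2*(-1 - 1*5)/(3*(6 + 5)) + 40)*(-4) = (-2*(-1 - 5)/(3*11) + 40)*(-4) = (-2*(-6)/(3*11) + 40)*(-4) = (-1*(-4/11) + 40)*(-4) = (4/11 + 40)*(-4) = (444/11)*(-4) = -1776/11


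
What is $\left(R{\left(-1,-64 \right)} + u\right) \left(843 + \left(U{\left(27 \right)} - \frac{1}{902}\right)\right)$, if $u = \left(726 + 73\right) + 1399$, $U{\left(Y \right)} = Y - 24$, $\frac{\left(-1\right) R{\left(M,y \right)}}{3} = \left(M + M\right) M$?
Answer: $\frac{836347736}{451} \approx 1.8544 \cdot 10^{6}$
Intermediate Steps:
$R{\left(M,y \right)} = - 6 M^{2}$ ($R{\left(M,y \right)} = - 3 \left(M + M\right) M = - 3 \cdot 2 M M = - 3 \cdot 2 M^{2} = - 6 M^{2}$)
$U{\left(Y \right)} = -24 + Y$
$u = 2198$ ($u = 799 + 1399 = 2198$)
$\left(R{\left(-1,-64 \right)} + u\right) \left(843 + \left(U{\left(27 \right)} - \frac{1}{902}\right)\right) = \left(- 6 \left(-1\right)^{2} + 2198\right) \left(843 + \left(\left(-24 + 27\right) - \frac{1}{902}\right)\right) = \left(\left(-6\right) 1 + 2198\right) \left(843 + \left(3 - \frac{1}{902}\right)\right) = \left(-6 + 2198\right) \left(843 + \left(3 - \frac{1}{902}\right)\right) = 2192 \left(843 + \frac{2705}{902}\right) = 2192 \cdot \frac{763091}{902} = \frac{836347736}{451}$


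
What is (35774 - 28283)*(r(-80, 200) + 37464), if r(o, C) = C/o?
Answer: 561248193/2 ≈ 2.8062e+8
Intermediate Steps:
(35774 - 28283)*(r(-80, 200) + 37464) = (35774 - 28283)*(200/(-80) + 37464) = 7491*(200*(-1/80) + 37464) = 7491*(-5/2 + 37464) = 7491*(74923/2) = 561248193/2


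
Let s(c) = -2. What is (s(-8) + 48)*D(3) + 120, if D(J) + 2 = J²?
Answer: 442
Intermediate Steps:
D(J) = -2 + J²
(s(-8) + 48)*D(3) + 120 = (-2 + 48)*(-2 + 3²) + 120 = 46*(-2 + 9) + 120 = 46*7 + 120 = 322 + 120 = 442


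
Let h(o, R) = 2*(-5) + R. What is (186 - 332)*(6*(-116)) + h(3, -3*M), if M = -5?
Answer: 101621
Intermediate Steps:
h(o, R) = -10 + R
(186 - 332)*(6*(-116)) + h(3, -3*M) = (186 - 332)*(6*(-116)) + (-10 - 3*(-5)) = -146*(-696) + (-10 + 15) = 101616 + 5 = 101621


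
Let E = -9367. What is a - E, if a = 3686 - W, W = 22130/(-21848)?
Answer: 142602037/10924 ≈ 13054.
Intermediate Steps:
W = -11065/10924 (W = 22130*(-1/21848) = -11065/10924 ≈ -1.0129)
a = 40276929/10924 (a = 3686 - 1*(-11065/10924) = 3686 + 11065/10924 = 40276929/10924 ≈ 3687.0)
a - E = 40276929/10924 - 1*(-9367) = 40276929/10924 + 9367 = 142602037/10924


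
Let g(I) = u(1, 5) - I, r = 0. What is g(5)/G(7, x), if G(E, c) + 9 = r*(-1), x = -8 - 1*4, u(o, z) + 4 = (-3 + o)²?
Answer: 5/9 ≈ 0.55556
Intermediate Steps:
u(o, z) = -4 + (-3 + o)²
g(I) = -I (g(I) = (-4 + (-3 + 1)²) - I = (-4 + (-2)²) - I = (-4 + 4) - I = 0 - I = -I)
x = -12 (x = -8 - 4 = -12)
G(E, c) = -9 (G(E, c) = -9 + 0*(-1) = -9 + 0 = -9)
g(5)/G(7, x) = -1*5/(-9) = -5*(-⅑) = 5/9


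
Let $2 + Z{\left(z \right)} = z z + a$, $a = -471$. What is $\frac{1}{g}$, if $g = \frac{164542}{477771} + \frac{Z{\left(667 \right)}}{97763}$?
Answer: $\frac{6672618039}{32630742326} \approx 0.20449$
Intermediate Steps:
$Z{\left(z \right)} = -473 + z^{2}$ ($Z{\left(z \right)} = -2 + \left(z z - 471\right) = -2 + \left(z^{2} - 471\right) = -2 + \left(-471 + z^{2}\right) = -473 + z^{2}$)
$g = \frac{32630742326}{6672618039}$ ($g = \frac{164542}{477771} + \frac{-473 + 667^{2}}{97763} = 164542 \cdot \frac{1}{477771} + \left(-473 + 444889\right) \frac{1}{97763} = \frac{23506}{68253} + 444416 \cdot \frac{1}{97763} = \frac{23506}{68253} + \frac{444416}{97763} = \frac{32630742326}{6672618039} \approx 4.8902$)
$\frac{1}{g} = \frac{1}{\frac{32630742326}{6672618039}} = \frac{6672618039}{32630742326}$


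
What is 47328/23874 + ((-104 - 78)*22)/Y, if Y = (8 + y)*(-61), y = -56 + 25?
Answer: -211524/242719 ≈ -0.87148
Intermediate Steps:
y = -31
Y = 1403 (Y = (8 - 31)*(-61) = -23*(-61) = 1403)
47328/23874 + ((-104 - 78)*22)/Y = 47328/23874 + ((-104 - 78)*22)/1403 = 47328*(1/23874) - 182*22*(1/1403) = 7888/3979 - 4004*1/1403 = 7888/3979 - 4004/1403 = -211524/242719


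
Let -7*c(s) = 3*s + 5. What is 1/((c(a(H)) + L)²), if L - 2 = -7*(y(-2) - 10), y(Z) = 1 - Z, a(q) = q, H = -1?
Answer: 49/126025 ≈ 0.00038881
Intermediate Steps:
c(s) = -5/7 - 3*s/7 (c(s) = -(3*s + 5)/7 = -(5 + 3*s)/7 = -5/7 - 3*s/7)
L = 51 (L = 2 - 7*((1 - 1*(-2)) - 10) = 2 - 7*((1 + 2) - 10) = 2 - 7*(3 - 10) = 2 - 7*(-7) = 2 + 49 = 51)
1/((c(a(H)) + L)²) = 1/(((-5/7 - 3/7*(-1)) + 51)²) = 1/(((-5/7 + 3/7) + 51)²) = 1/((-2/7 + 51)²) = 1/((355/7)²) = 1/(126025/49) = 49/126025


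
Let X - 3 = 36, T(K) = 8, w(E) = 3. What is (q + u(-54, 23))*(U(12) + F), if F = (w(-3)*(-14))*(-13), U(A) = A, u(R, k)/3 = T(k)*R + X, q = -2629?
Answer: -2124864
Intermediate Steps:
X = 39 (X = 3 + 36 = 39)
u(R, k) = 117 + 24*R (u(R, k) = 3*(8*R + 39) = 3*(39 + 8*R) = 117 + 24*R)
F = 546 (F = (3*(-14))*(-13) = -42*(-13) = 546)
(q + u(-54, 23))*(U(12) + F) = (-2629 + (117 + 24*(-54)))*(12 + 546) = (-2629 + (117 - 1296))*558 = (-2629 - 1179)*558 = -3808*558 = -2124864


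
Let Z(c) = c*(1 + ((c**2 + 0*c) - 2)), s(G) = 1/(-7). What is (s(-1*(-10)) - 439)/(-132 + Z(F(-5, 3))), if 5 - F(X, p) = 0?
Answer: 1537/42 ≈ 36.595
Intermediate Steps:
s(G) = -1/7
F(X, p) = 5 (F(X, p) = 5 - 1*0 = 5 + 0 = 5)
Z(c) = c*(-1 + c**2) (Z(c) = c*(1 + ((c**2 + 0) - 2)) = c*(1 + (c**2 - 2)) = c*(1 + (-2 + c**2)) = c*(-1 + c**2))
(s(-1*(-10)) - 439)/(-132 + Z(F(-5, 3))) = (-1/7 - 439)/(-132 + (5**3 - 1*5)) = -3074/(7*(-132 + (125 - 5))) = -3074/(7*(-132 + 120)) = -3074/7/(-12) = -3074/7*(-1/12) = 1537/42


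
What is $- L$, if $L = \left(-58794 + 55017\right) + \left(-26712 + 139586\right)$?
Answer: $-109097$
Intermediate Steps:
$L = 109097$ ($L = -3777 + 112874 = 109097$)
$- L = \left(-1\right) 109097 = -109097$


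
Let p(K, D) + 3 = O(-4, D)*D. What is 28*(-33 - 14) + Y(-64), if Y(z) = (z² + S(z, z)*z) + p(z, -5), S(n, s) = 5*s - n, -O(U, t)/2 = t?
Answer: 19111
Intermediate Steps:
O(U, t) = -2*t
S(n, s) = -n + 5*s
p(K, D) = -3 - 2*D² (p(K, D) = -3 + (-2*D)*D = -3 - 2*D²)
Y(z) = -53 + 5*z² (Y(z) = (z² + (-z + 5*z)*z) + (-3 - 2*(-5)²) = (z² + (4*z)*z) + (-3 - 2*25) = (z² + 4*z²) + (-3 - 50) = 5*z² - 53 = -53 + 5*z²)
28*(-33 - 14) + Y(-64) = 28*(-33 - 14) + (-53 + 5*(-64)²) = 28*(-47) + (-53 + 5*4096) = -1316 + (-53 + 20480) = -1316 + 20427 = 19111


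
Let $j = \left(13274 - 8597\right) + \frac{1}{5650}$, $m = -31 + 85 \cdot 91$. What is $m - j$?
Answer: $\frac{17102549}{5650} \approx 3027.0$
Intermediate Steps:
$m = 7704$ ($m = -31 + 7735 = 7704$)
$j = \frac{26425051}{5650}$ ($j = 4677 + \frac{1}{5650} = \frac{26425051}{5650} \approx 4677.0$)
$m - j = 7704 - \frac{26425051}{5650} = \frac{17102549}{5650}$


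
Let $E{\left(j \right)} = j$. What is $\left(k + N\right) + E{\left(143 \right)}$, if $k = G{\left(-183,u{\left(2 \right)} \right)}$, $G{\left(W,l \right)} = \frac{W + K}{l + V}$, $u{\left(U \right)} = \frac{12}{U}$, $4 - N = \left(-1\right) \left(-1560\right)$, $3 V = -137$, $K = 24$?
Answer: $- \frac{167670}{119} \approx -1409.0$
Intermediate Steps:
$V = - \frac{137}{3}$ ($V = \frac{1}{3} \left(-137\right) = - \frac{137}{3} \approx -45.667$)
$N = -1556$ ($N = 4 - \left(-1\right) \left(-1560\right) = 4 - 1560 = -1556$)
$G{\left(W,l \right)} = \frac{24 + W}{- \frac{137}{3} + l}$ ($G{\left(W,l \right)} = \frac{W + 24}{l - \frac{137}{3}} = \frac{24 + W}{- \frac{137}{3} + l}$)
$k = \frac{477}{119}$ ($k = \frac{3 \left(24 - 183\right)}{-137 + 3 \cdot \frac{12}{2}} = 3 \frac{1}{-137 + 3 \cdot 12 \cdot \frac{1}{2}} \left(-159\right) = 3 \frac{1}{-137 + 3 \cdot 6} \left(-159\right) = 3 \frac{1}{-137 + 18} \left(-159\right) = 3 \frac{1}{-119} \left(-159\right) = 3 \left(- \frac{1}{119}\right) \left(-159\right) = \frac{477}{119} \approx 4.0084$)
$\left(k + N\right) + E{\left(143 \right)} = \left(\frac{477}{119} - 1556\right) + 143 = - \frac{184687}{119} + 143 = - \frac{167670}{119}$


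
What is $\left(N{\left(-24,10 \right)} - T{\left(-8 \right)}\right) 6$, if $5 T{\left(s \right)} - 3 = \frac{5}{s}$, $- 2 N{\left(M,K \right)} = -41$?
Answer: $\frac{2403}{20} \approx 120.15$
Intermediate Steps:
$N{\left(M,K \right)} = \frac{41}{2}$ ($N{\left(M,K \right)} = \left(- \frac{1}{2}\right) \left(-41\right) = \frac{41}{2}$)
$T{\left(s \right)} = \frac{3}{5} + \frac{1}{s}$ ($T{\left(s \right)} = \frac{3}{5} + \frac{5 \frac{1}{s}}{5} = \frac{3}{5} + \frac{1}{s}$)
$\left(N{\left(-24,10 \right)} - T{\left(-8 \right)}\right) 6 = \left(\frac{41}{2} - \left(\frac{3}{5} + \frac{1}{-8}\right)\right) 6 = \left(\frac{41}{2} - \left(\frac{3}{5} - \frac{1}{8}\right)\right) 6 = \left(\frac{41}{2} - \frac{19}{40}\right) 6 = \frac{801}{40} \cdot 6 = \frac{2403}{20}$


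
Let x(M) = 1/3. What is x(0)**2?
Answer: 1/9 ≈ 0.11111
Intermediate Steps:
x(M) = 1/3
x(0)**2 = (1/3)**2 = 1/9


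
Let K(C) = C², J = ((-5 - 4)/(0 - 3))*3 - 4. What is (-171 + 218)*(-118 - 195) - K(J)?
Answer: -14736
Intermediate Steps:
J = 5 (J = -9/(-3)*3 - 4 = -9*(-⅓)*3 - 4 = 3*3 - 4 = 9 - 4 = 5)
(-171 + 218)*(-118 - 195) - K(J) = (-171 + 218)*(-118 - 195) - 1*5² = 47*(-313) - 1*25 = -14711 - 25 = -14736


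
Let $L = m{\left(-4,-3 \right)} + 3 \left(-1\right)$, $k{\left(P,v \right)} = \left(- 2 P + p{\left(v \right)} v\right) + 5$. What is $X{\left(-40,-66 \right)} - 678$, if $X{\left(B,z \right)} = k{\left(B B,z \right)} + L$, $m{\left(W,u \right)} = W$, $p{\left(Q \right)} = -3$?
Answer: $-3682$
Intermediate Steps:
$k{\left(P,v \right)} = 5 - 3 v - 2 P$ ($k{\left(P,v \right)} = \left(- 2 P - 3 v\right) + 5 = \left(- 3 v - 2 P\right) + 5 = 5 - 3 v - 2 P$)
$L = -7$ ($L = -4 + 3 \left(-1\right) = -4 - 3 = -7$)
$X{\left(B,z \right)} = -2 - 3 z - 2 B^{2}$ ($X{\left(B,z \right)} = \left(5 - 3 z - 2 B B\right) - 7 = \left(5 - 3 z - 2 B^{2}\right) - 7 = -2 - 3 z - 2 B^{2}$)
$X{\left(-40,-66 \right)} - 678 = \left(-2 - -198 - 2 \left(-40\right)^{2}\right) - 678 = \left(-2 + 198 - 3200\right) - 678 = -3004 - 678 = -3682$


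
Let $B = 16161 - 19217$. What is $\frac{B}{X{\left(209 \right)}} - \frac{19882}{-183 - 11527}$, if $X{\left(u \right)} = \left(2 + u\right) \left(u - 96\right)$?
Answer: $\frac{219130383}{139600765} \approx 1.5697$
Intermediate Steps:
$X{\left(u \right)} = \left(-96 + u\right) \left(2 + u\right)$ ($X{\left(u \right)} = \left(2 + u\right) \left(-96 + u\right) = \left(-96 + u\right) \left(2 + u\right)$)
$B = -3056$
$\frac{B}{X{\left(209 \right)}} - \frac{19882}{-183 - 11527} = - \frac{3056}{-192 + 209^{2} - 19646} - \frac{19882}{-183 - 11527} = - \frac{3056}{-192 + 43681 - 19646} - \frac{19882}{-183 - 11527} = - \frac{3056}{23843} - \frac{19882}{-11710} = \left(-3056\right) \frac{1}{23843} - - \frac{9941}{5855} = - \frac{3056}{23843} + \frac{9941}{5855} = \frac{219130383}{139600765}$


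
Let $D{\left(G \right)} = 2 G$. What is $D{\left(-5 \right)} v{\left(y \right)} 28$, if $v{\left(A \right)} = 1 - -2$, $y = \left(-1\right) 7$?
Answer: $-840$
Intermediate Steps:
$y = -7$
$v{\left(A \right)} = 3$ ($v{\left(A \right)} = 1 + 2 = 3$)
$D{\left(-5 \right)} v{\left(y \right)} 28 = 2 \left(-5\right) 3 \cdot 28 = \left(-10\right) 3 \cdot 28 = \left(-30\right) 28 = -840$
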